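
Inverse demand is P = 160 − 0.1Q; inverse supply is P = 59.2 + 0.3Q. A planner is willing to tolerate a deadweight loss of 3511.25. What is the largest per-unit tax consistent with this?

Competitive equilibrium: 160 − 0.1Q = 59.2 + 0.3Q → Q* = 252, P* = 134.8.
A tax t gives ΔQ = t/0.4 and wedge t, so DWL = t²/0.8.
t²/0.8 = 3511.25 → t² = 2809 → t = 53.

53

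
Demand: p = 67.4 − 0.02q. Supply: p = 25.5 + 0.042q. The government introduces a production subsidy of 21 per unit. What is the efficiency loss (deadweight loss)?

Competitive equilibrium: 67.4 − 0.02q = 25.5 + 0.042q → q* = 675.8065, p* = 53.8839.
The subsidy lowers effective supply by 21: p = 4.5 + 0.042q.
New quantity: 67.4 − 0.02q = 4.5 + 0.042q → q' = 1014.5161.
Overproduction Δq = 1014.5161 − 675.8065 = 338.7096; wedge = subsidy = 21.
Deadweight loss = ½ × 338.7096 × 21 = 3556.45.

3556.45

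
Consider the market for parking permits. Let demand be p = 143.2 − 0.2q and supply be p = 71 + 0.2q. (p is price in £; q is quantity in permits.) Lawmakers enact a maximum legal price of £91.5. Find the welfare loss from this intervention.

Competitive equilibrium: 143.2 − 0.2q = 71 + 0.2q → q* = 180.5, p* = 107.1.
At the ceiling p = 91.5, quantity supplied = (91.5 − 71)/0.2 = 102.5.
Willingness to pay at q' = 102.5: 143.2 − 0.2·102.5 = 122.7.
Δq = 180.5 − 102.5 = 78; wedge = 122.7 − 91.5 = 31.2.
The triangle = ½ × 78 × 31.2 = £1216.80.

£1216.80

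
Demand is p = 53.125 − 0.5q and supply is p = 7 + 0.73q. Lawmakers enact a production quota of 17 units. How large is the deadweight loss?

258.45

Competitive equilibrium: 53.125 − 0.5q = 7 + 0.73q → q* = 37.5, p* = 34.375.
At q = 17: demand price = 53.125 − 0.5·17 = 44.625; supply price = 7 + 0.73·17 = 19.41.
Δq = 37.5 − 17 = 20.5; wedge = 44.625 − 19.41 = 25.215.
Deadweight loss = ½ × 20.5 × 25.215 = 258.45.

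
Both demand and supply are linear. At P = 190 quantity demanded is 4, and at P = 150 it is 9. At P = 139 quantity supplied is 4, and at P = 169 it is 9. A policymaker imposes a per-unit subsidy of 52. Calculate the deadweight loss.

96.57

Demand slope = (150 − 190)/(9 − 4) = −8, so P = 222 − 8Q.
Supply slope = (169 − 139)/(9 − 4) = 6, so P = 115 + 6Q.
Competitive equilibrium: 222 − 8Q = 115 + 6Q → Q* = 7.6429, P* = 160.8571.
The subsidy lowers effective supply by 52: P = 63 + 6Q.
New quantity: 222 − 8Q = 63 + 6Q → Q' = 11.3571.
Overproduction ΔQ = 11.3571 − 7.6429 = 3.7142; wedge = subsidy = 52.
DWL = ½ × 3.7142 × 52 = 96.57.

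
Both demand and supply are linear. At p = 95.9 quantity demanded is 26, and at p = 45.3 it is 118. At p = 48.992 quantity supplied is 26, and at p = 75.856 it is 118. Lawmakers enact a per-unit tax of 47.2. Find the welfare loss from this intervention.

1322.95

Demand slope = (45.3 − 95.9)/(118 − 26) = −0.55, so p = 110.2 − 0.55q.
Supply slope = (75.856 − 48.992)/(118 − 26) = 0.292, so p = 41.4 + 0.292q.
Competitive equilibrium: 110.2 − 0.55q = 41.4 + 0.292q → q* = 81.7102, p* = 65.2594.
With the tax, the buyer price exceeds the seller price by 47.2: (110.2 − 0.55q) − (41.4 + 0.292q) = 47.2 → q' = 25.6532.
Δq = 81.7102 − 25.6532 = 56.057; the wedge equals the tax, 47.2.
Welfare loss = ½ × 56.057 × 47.2 = 1322.95.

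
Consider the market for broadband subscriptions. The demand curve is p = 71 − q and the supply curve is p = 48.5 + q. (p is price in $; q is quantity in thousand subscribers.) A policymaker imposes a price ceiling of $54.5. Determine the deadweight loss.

$27.56 thousand

Competitive equilibrium: 71 − q = 48.5 + q → q* = 11.25, p* = 59.75.
At the ceiling p = 54.5, quantity supplied = (54.5 − 48.5)/1 = 6.
Willingness to pay at q' = 6: 71 − 1·6 = 65.
Δq = 11.25 − 6 = 5.25; wedge = 65 − 54.5 = 10.5.
Deadweight loss = ½ × 5.25 × 10.5 = $27.56 thousand.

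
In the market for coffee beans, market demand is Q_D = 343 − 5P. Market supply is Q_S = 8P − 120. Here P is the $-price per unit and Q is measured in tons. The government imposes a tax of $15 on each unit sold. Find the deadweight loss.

In inverse form: demand P = 68.6 − 0.2Q, supply P = 15 + 0.125Q.
Competitive equilibrium: 68.6 − 0.2Q = 15 + 0.125Q → Q* = 164.9231, P* = 35.6154.
With the tax, the buyer price exceeds the seller price by 15: (68.6 − 0.2Q) − (15 + 0.125Q) = 15 → Q' = 118.7692.
ΔQ = 164.9231 − 118.7692 = 46.1539; the wedge equals the tax, 15.
Deadweight loss = ½ × 46.1539 × 15 = $346.15.

$346.15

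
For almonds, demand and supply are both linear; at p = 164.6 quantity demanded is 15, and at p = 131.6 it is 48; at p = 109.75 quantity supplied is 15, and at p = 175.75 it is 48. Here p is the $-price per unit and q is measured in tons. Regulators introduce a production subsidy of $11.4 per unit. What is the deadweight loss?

$21.66

Demand slope = (131.6 − 164.6)/(48 − 15) = −1, so p = 179.6 − q.
Supply slope = (175.75 − 109.75)/(48 − 15) = 2, so p = 79.75 + 2q.
Competitive equilibrium: 179.6 − q = 79.75 + 2q → q* = 33.2833, p* = 146.3167.
The subsidy lowers effective supply by 11.4: p = 68.35 + 2q.
New quantity: 179.6 − q = 68.35 + 2q → q' = 37.0833.
Overproduction Δq = 37.0833 − 33.2833 = 3.8; wedge = subsidy = 11.4.
Welfare loss = ½ × 3.8 × 11.4 = $21.66.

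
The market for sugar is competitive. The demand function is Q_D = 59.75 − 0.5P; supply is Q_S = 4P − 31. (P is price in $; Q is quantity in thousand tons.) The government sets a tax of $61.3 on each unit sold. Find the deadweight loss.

In inverse form: demand P = 119.5 − 2Q, supply P = 7.75 + 0.25Q.
Competitive equilibrium: 119.5 − 2Q = 7.75 + 0.25Q → Q* = 49.6667, P* = 20.1667.
With the tax, the buyer price exceeds the seller price by 61.3: (119.5 − 2Q) − (7.75 + 0.25Q) = 61.3 → Q' = 22.4222.
ΔQ = 49.6667 − 22.4222 = 27.2445; the wedge equals the tax, 61.3.
Deadweight loss = ½ × 27.2445 × 61.3 = $835.04 thousand.

$835.04 thousand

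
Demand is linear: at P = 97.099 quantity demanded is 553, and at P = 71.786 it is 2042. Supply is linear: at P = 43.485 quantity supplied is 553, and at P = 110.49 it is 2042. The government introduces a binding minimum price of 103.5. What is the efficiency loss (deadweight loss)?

Demand slope = (71.786 − 97.099)/(2042 − 553) = −0.017, so P = 106.5 − 0.017Q.
Supply slope = (110.49 − 43.485)/(2042 − 553) = 0.045, so P = 18.6 + 0.045Q.
Competitive equilibrium: 106.5 − 0.017Q = 18.6 + 0.045Q → Q* = 1417.74194, P* = 82.39839.
At the floor P = 103.5, quantity demanded = (106.5 − 103.5)/0.017 = 176.47059.
Sellers' marginal cost at Q' = 176.47059: 18.6 + 0.045·176.47059 = 26.54118.
ΔQ = 1417.74194 − 176.47059 = 1241.27135; wedge = 103.5 − 26.54118 = 76.95882.
Welfare loss = ½ × 1241.27135 × 76.95882 = 47763.39.

47763.39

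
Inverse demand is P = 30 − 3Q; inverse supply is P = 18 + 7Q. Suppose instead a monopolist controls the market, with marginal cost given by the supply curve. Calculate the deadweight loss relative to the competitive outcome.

Competitive equilibrium: 30 − 3Q = 18 + 7Q → Q* = 1.2, P* = 26.4.
Marginal revenue: MR = 30 − 6Q. Set MR = MC: 30 − 6Q = 18 + 7Q → Q_m = 0.9231.
Price P_m = 30 − 3·0.9231 = 27.2307; MC(Q_m) = 18 + 7·0.9231 = 24.4617.
Competitive Q* = 1.2, so ΔQ = 0.2769; wedge = 27.2307 − 24.4617 = 2.769.
Deadweight loss = ½ × 0.2769 × 2.769 = 0.38.

0.38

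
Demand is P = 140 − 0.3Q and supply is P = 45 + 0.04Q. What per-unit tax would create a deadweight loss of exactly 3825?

51

Competitive equilibrium: 140 − 0.3Q = 45 + 0.04Q → Q* = 279.4118, P* = 56.1765.
A tax t gives ΔQ = t/0.34 and wedge t, so DWL = t²/0.68.
t²/0.68 = 3825 → t² = 2601 → t = 51.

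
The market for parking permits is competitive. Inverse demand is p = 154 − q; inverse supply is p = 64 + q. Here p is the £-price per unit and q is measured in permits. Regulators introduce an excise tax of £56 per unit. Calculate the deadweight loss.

£784

Competitive equilibrium: 154 − q = 64 + q → q* = 45, p* = 109.
With the tax, the buyer price exceeds the seller price by 56: (154 − q) − (64 + q) = 56 → q' = 17.
Δq = 45 − 17 = 28; the wedge equals the tax, 56.
DWL = ½ × 28 × 56 = £784.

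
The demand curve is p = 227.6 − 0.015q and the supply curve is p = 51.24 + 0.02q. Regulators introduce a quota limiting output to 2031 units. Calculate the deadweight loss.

Competitive equilibrium: 227.6 − 0.015q = 51.24 + 0.02q → q* = 5038.8571, p* = 152.0171.
At q = 2031: demand price = 227.6 − 0.015·2031 = 197.135; supply price = 51.24 + 0.02·2031 = 91.86.
Δq = 5038.8571 − 2031 = 3007.8571; wedge = 197.135 − 91.86 = 105.275.
Welfare loss = ½ × 3007.8571 × 105.275 = 158326.08.

158326.08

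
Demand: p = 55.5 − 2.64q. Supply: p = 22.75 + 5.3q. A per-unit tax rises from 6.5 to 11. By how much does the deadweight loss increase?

4.96

Competitive equilibrium: 55.5 − 2.64q = 22.75 + 5.3q → q* = 4.1247, p* = 44.6108.
For a per-unit tax t: Δq = t/7.94, so DWL = ½·t·(t/7.94) = t²/15.88.
At t = 6.5: DWL = 2.661. At t = 11: DWL = 7.62.
Increase = 7.62 − 2.661 = 4.96.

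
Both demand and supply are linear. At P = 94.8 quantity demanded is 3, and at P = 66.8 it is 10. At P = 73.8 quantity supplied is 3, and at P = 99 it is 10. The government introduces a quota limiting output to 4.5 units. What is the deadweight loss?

Demand slope = (66.8 − 94.8)/(10 − 3) = −4, so P = 106.8 − 4Q.
Supply slope = (99 − 73.8)/(10 − 3) = 3.6, so P = 63 + 3.6Q.
Competitive equilibrium: 106.8 − 4Q = 63 + 3.6Q → Q* = 5.7632, P* = 83.7474.
At Q = 4.5: demand price = 106.8 − 4·4.5 = 88.8; supply price = 63 + 3.6·4.5 = 79.2.
ΔQ = 5.7632 − 4.5 = 1.2632; wedge = 88.8 − 79.2 = 9.6.
The triangle = ½ × 1.2632 × 9.6 = 6.06.

6.06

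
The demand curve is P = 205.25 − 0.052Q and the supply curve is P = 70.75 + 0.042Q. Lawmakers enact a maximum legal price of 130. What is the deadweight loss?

19.06

Competitive equilibrium: 205.25 − 0.052Q = 70.75 + 0.042Q → Q* = 1430.8511, P* = 130.8457.
At the ceiling P = 130, quantity supplied = (130 − 70.75)/0.042 = 1410.7143.
Willingness to pay at Q' = 1410.7143: 205.25 − 0.052·1410.7143 = 131.8929.
ΔQ = 1430.8511 − 1410.7143 = 20.1368; wedge = 131.8929 − 130 = 1.8929.
Deadweight loss = ½ × 20.1368 × 1.8929 = 19.06.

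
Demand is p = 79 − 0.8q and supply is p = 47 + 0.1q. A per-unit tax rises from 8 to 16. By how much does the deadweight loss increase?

Competitive equilibrium: 79 − 0.8q = 47 + 0.1q → q* = 35.5556, p* = 50.5556.
For a per-unit tax t: Δq = t/0.9, so DWL = ½·t·(t/0.9) = t²/1.8.
At t = 8: DWL = 35.556. At t = 16: DWL = 142.222.
Increase = 142.222 − 35.556 = 106.67.

106.67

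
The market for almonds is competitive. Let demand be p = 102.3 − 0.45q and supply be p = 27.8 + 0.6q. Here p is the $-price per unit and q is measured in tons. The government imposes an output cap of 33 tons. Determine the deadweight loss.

Competitive equilibrium: 102.3 − 0.45q = 27.8 + 0.6q → q* = 70.9524, p* = 70.3714.
At q = 33: demand price = 102.3 − 0.45·33 = 87.45; supply price = 27.8 + 0.6·33 = 47.6.
Δq = 70.9524 − 33 = 37.9524; wedge = 87.45 − 47.6 = 39.85.
The triangle = ½ × 37.9524 × 39.85 = $756.20.

$756.20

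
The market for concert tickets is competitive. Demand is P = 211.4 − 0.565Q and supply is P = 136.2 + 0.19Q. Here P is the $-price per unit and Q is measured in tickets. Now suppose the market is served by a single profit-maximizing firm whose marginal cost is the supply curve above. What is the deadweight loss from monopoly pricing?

Competitive equilibrium: 211.4 − 0.565Q = 136.2 + 0.19Q → Q* = 99.6026, P* = 155.1245.
Marginal revenue: MR = 211.4 − 1.13Q. Set MR = MC: 211.4 − 1.13Q = 136.2 + 0.19Q → Q_m = 56.9697.
Price P_m = 211.4 − 0.565·56.9697 = 179.2121; MC(Q_m) = 136.2 + 0.19·56.9697 = 147.0242.
Competitive Q* = 99.6026, so ΔQ = 42.6329; wedge = 179.2121 − 147.0242 = 32.1879.
Deadweight loss = ½ × 42.6329 × 32.1879 = $686.13.

$686.13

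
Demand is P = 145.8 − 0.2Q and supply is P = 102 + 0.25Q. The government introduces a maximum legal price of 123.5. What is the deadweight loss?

Competitive equilibrium: 145.8 − 0.2Q = 102 + 0.25Q → Q* = 97.3333, P* = 126.3333.
At the ceiling P = 123.5, quantity supplied = (123.5 − 102)/0.25 = 86.
Willingness to pay at Q' = 86: 145.8 − 0.2·86 = 128.6.
ΔQ = 97.3333 − 86 = 11.3333; wedge = 128.6 − 123.5 = 5.1.
Welfare loss = ½ × 11.3333 × 5.1 = 28.90.

28.90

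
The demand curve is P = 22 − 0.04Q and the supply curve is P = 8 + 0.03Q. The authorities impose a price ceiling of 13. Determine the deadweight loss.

Competitive equilibrium: 22 − 0.04Q = 8 + 0.03Q → Q* = 200, P* = 14.
At the ceiling P = 13, quantity supplied = (13 − 8)/0.03 = 166.6667.
Willingness to pay at Q' = 166.6667: 22 − 0.04·166.6667 = 15.3333.
ΔQ = 200 − 166.6667 = 33.3333; wedge = 15.3333 − 13 = 2.3333.
Welfare loss = ½ × 33.3333 × 2.3333 = 38.89.

38.89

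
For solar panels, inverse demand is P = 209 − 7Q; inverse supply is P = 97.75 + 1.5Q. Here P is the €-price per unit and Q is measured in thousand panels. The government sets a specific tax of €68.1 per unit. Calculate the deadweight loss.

€272.80 thousand

Competitive equilibrium: 209 − 7Q = 97.75 + 1.5Q → Q* = 13.0882, P* = 117.3824.
With the tax, the buyer price exceeds the seller price by 68.1: (209 − 7Q) − (97.75 + 1.5Q) = 68.1 → Q' = 5.0765.
ΔQ = 13.0882 − 5.0765 = 8.0117; the wedge equals the tax, 68.1.
Welfare loss = ½ × 8.0117 × 68.1 = €272.80 thousand.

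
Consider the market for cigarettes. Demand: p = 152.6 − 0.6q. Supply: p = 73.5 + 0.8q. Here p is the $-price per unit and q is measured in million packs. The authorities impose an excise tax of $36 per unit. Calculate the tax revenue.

Competitive equilibrium: 152.6 − 0.6q = 73.5 + 0.8q → q* = 56.5, p* = 118.7.
With the tax, the buyer price exceeds the seller price by 36: (152.6 − 0.6q) − (73.5 + 0.8q) = 36 → q' = 30.7857.
Tax revenue = 36 × 30.7857 = $1108.29 million.

$1108.29 million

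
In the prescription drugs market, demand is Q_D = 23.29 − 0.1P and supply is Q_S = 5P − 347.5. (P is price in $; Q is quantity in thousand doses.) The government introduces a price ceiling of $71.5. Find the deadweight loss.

In inverse form: demand P = 232.9 − 10Q, supply P = 69.5 + 0.2Q.
Competitive equilibrium: 232.9 − 10Q = 69.5 + 0.2Q → Q* = 16.0196, P* = 72.7039.
At the ceiling P = 71.5, quantity supplied = (71.5 − 69.5)/0.2 = 10.
Willingness to pay at Q' = 10: 232.9 − 10·10 = 132.9.
ΔQ = 16.0196 − 10 = 6.0196; wedge = 132.9 − 71.5 = 61.4.
The triangle = ½ × 6.0196 × 61.4 = $184.80 thousand.

$184.80 thousand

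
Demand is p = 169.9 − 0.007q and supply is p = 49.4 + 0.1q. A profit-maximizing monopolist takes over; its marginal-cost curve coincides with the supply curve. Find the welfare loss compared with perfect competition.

255.83

Competitive equilibrium: 169.9 − 0.007q = 49.4 + 0.1q → q* = 1126.1682, p* = 162.0168.
Marginal revenue: MR = 169.9 − 0.014q. Set MR = MC: 169.9 − 0.014q = 49.4 + 0.1q → q_m = 1057.0175.
Price p_m = 169.9 − 0.007·1057.0175 = 162.5009; MC(q_m) = 49.4 + 0.1·1057.0175 = 155.1018.
Competitive q* = 1126.1682, so Δq = 69.1507; wedge = 162.5009 − 155.1018 = 7.3991.
Welfare loss = ½ × 69.1507 × 7.3991 = 255.83.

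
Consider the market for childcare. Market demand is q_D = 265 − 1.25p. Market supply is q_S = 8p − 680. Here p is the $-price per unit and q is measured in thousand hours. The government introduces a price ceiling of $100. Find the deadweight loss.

$138.38 thousand

In inverse form: demand p = 212 − 0.8q, supply p = 85 + 0.125q.
Competitive equilibrium: 212 − 0.8q = 85 + 0.125q → q* = 137.2973, p* = 102.1622.
At the ceiling p = 100, quantity supplied = (100 − 85)/0.125 = 120.
Willingness to pay at q' = 120: 212 − 0.8·120 = 116.
Δq = 137.2973 − 120 = 17.2973; wedge = 116 − 100 = 16.
Deadweight loss = ½ × 17.2973 × 16 = $138.38 thousand.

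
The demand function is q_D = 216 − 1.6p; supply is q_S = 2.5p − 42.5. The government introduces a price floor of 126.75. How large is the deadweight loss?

5323.89

In inverse form: demand p = 135 − 0.625q, supply p = 17 + 0.4q.
Competitive equilibrium: 135 − 0.625q = 17 + 0.4q → q* = 115.12195, p* = 63.04878.
At the floor p = 126.75, quantity demanded = (135 − 126.75)/0.625 = 13.2.
Sellers' marginal cost at q' = 13.2: 17 + 0.4·13.2 = 22.28.
Δq = 115.12195 − 13.2 = 101.92195; wedge = 126.75 − 22.28 = 104.47.
Welfare loss = ½ × 101.92195 × 104.47 = 5323.89.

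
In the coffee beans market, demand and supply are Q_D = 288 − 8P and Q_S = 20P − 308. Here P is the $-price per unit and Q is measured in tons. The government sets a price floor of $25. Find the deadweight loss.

$77.26

In inverse form: demand P = 36 − 0.125Q, supply P = 15.4 + 0.05Q.
Competitive equilibrium: 36 − 0.125Q = 15.4 + 0.05Q → Q* = 117.7143, P* = 21.2857.
At the floor P = 25, quantity demanded = (36 − 25)/0.125 = 88.
Sellers' marginal cost at Q' = 88: 15.4 + 0.05·88 = 19.8.
ΔQ = 117.7143 − 88 = 29.7143; wedge = 25 − 19.8 = 5.2.
Welfare loss = ½ × 29.7143 × 5.2 = $77.26.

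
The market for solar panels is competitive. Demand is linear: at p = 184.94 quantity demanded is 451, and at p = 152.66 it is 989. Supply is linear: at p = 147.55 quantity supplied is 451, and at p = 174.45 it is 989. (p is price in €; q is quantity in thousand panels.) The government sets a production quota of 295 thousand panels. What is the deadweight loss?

Demand slope = (152.66 − 184.94)/(989 − 451) = −0.06, so p = 212 − 0.06q.
Supply slope = (174.45 − 147.55)/(989 − 451) = 0.05, so p = 125 + 0.05q.
Competitive equilibrium: 212 − 0.06q = 125 + 0.05q → q* = 790.9091, p* = 164.5455.
At q = 295: demand price = 212 − 0.06·295 = 194.3; supply price = 125 + 0.05·295 = 139.75.
Δq = 790.9091 − 295 = 495.9091; wedge = 194.3 − 139.75 = 54.55.
DWL = ½ × 495.9091 × 54.55 = €13525.92 thousand.

€13525.92 thousand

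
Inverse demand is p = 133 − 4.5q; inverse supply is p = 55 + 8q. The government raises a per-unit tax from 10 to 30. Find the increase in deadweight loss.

Competitive equilibrium: 133 − 4.5q = 55 + 8q → q* = 6.24, p* = 104.92.
For a per-unit tax t: Δq = t/12.5, so DWL = ½·t·(t/12.5) = t²/25.
At t = 10: DWL = 4. At t = 30: DWL = 36.
Increase = 36 − 4 = 32.

32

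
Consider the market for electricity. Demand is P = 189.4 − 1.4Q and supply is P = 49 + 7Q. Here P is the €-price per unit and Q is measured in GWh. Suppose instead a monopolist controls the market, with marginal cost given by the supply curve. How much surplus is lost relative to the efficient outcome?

Competitive equilibrium: 189.4 − 1.4Q = 49 + 7Q → Q* = 16.7143, P* = 166.
Marginal revenue: MR = 189.4 − 2.8Q. Set MR = MC: 189.4 − 2.8Q = 49 + 7Q → Q_m = 14.3265.
Price P_m = 189.4 − 1.4·14.3265 = 169.3429; MC(Q_m) = 49 + 7·14.3265 = 149.2855.
Competitive Q* = 16.7143, so ΔQ = 2.3878; wedge = 169.3429 − 149.2855 = 20.0574.
Deadweight loss = ½ × 2.3878 × 20.0574 = €23.95.

€23.95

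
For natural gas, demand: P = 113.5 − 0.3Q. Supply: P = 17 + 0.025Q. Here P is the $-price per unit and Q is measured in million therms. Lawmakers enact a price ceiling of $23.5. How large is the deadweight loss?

Competitive equilibrium: 113.5 − 0.3Q = 17 + 0.025Q → Q* = 296.9231, P* = 24.4231.
At the ceiling P = 23.5, quantity supplied = (23.5 − 17)/0.025 = 260.
Willingness to pay at Q' = 260: 113.5 − 0.3·260 = 35.5.
ΔQ = 296.9231 − 260 = 36.9231; wedge = 35.5 − 23.5 = 12.
Deadweight loss = ½ × 36.9231 × 12 = $221.54 million.

$221.54 million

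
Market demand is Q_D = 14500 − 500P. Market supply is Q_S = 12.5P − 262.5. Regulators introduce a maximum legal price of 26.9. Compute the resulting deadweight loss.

23.25

In inverse form: demand P = 29 − 0.002Q, supply P = 21 + 0.08Q.
Competitive equilibrium: 29 − 0.002Q = 21 + 0.08Q → Q* = 97.561, P* = 28.8049.
At the ceiling P = 26.9, quantity supplied = (26.9 − 21)/0.08 = 73.75.
Willingness to pay at Q' = 73.75: 29 − 0.002·73.75 = 28.8525.
ΔQ = 97.561 − 73.75 = 23.811; wedge = 28.8525 − 26.9 = 1.9525.
Deadweight loss = ½ × 23.811 × 1.9525 = 23.25.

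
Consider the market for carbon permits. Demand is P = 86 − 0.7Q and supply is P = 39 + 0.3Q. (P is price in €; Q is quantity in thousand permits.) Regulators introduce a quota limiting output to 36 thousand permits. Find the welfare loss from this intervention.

Competitive equilibrium: 86 − 0.7Q = 39 + 0.3Q → Q* = 47, P* = 53.1.
At Q = 36: demand price = 86 − 0.7·36 = 60.8; supply price = 39 + 0.3·36 = 49.8.
ΔQ = 47 − 36 = 11; wedge = 60.8 − 49.8 = 11.
Welfare loss = ½ × 11 × 11 = €60.50 thousand.

€60.50 thousand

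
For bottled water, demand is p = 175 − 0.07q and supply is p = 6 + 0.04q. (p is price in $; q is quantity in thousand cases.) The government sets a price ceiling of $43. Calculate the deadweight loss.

$20557.10 thousand

Competitive equilibrium: 175 − 0.07q = 6 + 0.04q → q* = 1536.3636, p* = 67.4545.
At the ceiling p = 43, quantity supplied = (43 − 6)/0.04 = 925.
Willingness to pay at q' = 925: 175 − 0.07·925 = 110.25.
Δq = 1536.3636 − 925 = 611.3636; wedge = 110.25 − 43 = 67.25.
Deadweight loss = ½ × 611.3636 × 67.25 = $20557.10 thousand.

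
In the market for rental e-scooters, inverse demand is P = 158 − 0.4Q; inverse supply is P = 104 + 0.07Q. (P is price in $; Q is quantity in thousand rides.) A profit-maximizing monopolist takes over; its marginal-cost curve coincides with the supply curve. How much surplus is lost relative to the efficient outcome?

$655.75 thousand

Competitive equilibrium: 158 − 0.4Q = 104 + 0.07Q → Q* = 114.8936, P* = 112.0426.
Marginal revenue: MR = 158 − 0.8Q. Set MR = MC: 158 − 0.8Q = 104 + 0.07Q → Q_m = 62.069.
Price P_m = 158 − 0.4·62.069 = 133.1724; MC(Q_m) = 104 + 0.07·62.069 = 108.3448.
Competitive Q* = 114.8936, so ΔQ = 52.8246; wedge = 133.1724 − 108.3448 = 24.8276.
DWL = ½ × 52.8246 × 24.8276 = $655.75 thousand.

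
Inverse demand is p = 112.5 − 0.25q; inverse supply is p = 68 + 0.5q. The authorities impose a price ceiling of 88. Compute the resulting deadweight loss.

Competitive equilibrium: 112.5 − 0.25q = 68 + 0.5q → q* = 59.3333, p* = 97.6667.
At the ceiling p = 88, quantity supplied = (88 − 68)/0.5 = 40.
Willingness to pay at q' = 40: 112.5 − 0.25·40 = 102.5.
Δq = 59.3333 − 40 = 19.3333; wedge = 102.5 − 88 = 14.5.
DWL = ½ × 19.3333 × 14.5 = 140.17.

140.17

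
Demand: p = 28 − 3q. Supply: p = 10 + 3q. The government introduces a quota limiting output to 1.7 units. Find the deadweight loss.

Competitive equilibrium: 28 − 3q = 10 + 3q → q* = 3, p* = 19.
At q = 1.7: demand price = 28 − 3·1.7 = 22.9; supply price = 10 + 3·1.7 = 15.1.
Δq = 3 − 1.7 = 1.3; wedge = 22.9 − 15.1 = 7.8.
The triangle = ½ × 1.3 × 7.8 = 5.07.

5.07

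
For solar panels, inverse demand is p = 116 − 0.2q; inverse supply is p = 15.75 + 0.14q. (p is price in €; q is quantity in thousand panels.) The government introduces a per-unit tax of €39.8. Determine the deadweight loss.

€2329.47 thousand

Competitive equilibrium: 116 − 0.2q = 15.75 + 0.14q → q* = 294.8529, p* = 57.0294.
With the tax, the buyer price exceeds the seller price by 39.8: (116 − 0.2q) − (15.75 + 0.14q) = 39.8 → q' = 177.7941.
Δq = 294.8529 − 177.7941 = 117.0588; the wedge equals the tax, 39.8.
The triangle = ½ × 117.0588 × 39.8 = €2329.47 thousand.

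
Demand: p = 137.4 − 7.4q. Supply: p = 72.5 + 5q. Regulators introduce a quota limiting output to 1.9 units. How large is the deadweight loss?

Competitive equilibrium: 137.4 − 7.4q = 72.5 + 5q → q* = 5.2339, p* = 98.6694.
At q = 1.9: demand price = 137.4 − 7.4·1.9 = 123.34; supply price = 72.5 + 5·1.9 = 82.
Δq = 5.2339 − 1.9 = 3.3339; wedge = 123.34 − 82 = 41.34.
The triangle = ½ × 3.3339 × 41.34 = 68.91.

68.91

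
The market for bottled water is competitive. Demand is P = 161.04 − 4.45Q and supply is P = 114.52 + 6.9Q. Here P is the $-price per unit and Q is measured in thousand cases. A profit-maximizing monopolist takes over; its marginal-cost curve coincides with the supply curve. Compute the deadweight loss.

$7.56 thousand

Competitive equilibrium: 161.04 − 4.45Q = 114.52 + 6.9Q → Q* = 4.0987, P* = 142.8009.
Marginal revenue: MR = 161.04 − 8.9Q. Set MR = MC: 161.04 − 8.9Q = 114.52 + 6.9Q → Q_m = 2.9443.
Price P_m = 161.04 − 4.45·2.9443 = 147.9379; MC(Q_m) = 114.52 + 6.9·2.9443 = 134.8357.
Competitive Q* = 4.0987, so ΔQ = 1.1544; wedge = 147.9379 − 134.8357 = 13.1022.
The triangle = ½ × 1.1544 × 13.1022 = $7.56 thousand.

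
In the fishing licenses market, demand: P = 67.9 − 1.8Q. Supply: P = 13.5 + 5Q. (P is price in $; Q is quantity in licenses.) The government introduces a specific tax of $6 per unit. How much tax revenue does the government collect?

$42.71

Competitive equilibrium: 67.9 − 1.8Q = 13.5 + 5Q → Q* = 8, P* = 53.5.
With the tax, the buyer price exceeds the seller price by 6: (67.9 − 1.8Q) − (13.5 + 5Q) = 6 → Q' = 7.1176.
Tax revenue = 6 × 7.1176 = $42.71.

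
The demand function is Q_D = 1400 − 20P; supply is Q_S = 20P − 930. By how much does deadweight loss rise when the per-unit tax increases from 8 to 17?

1125

In inverse form: demand P = 70 − 0.05Q, supply P = 46.5 + 0.05Q.
Competitive equilibrium: 70 − 0.05Q = 46.5 + 0.05Q → Q* = 235, P* = 58.25.
For a per-unit tax t: ΔQ = t/0.1, so DWL = ½·t·(t/0.1) = t²/0.2.
At t = 8: DWL = 320. At t = 17: DWL = 1445.
Increase = 1445 − 320 = 1125.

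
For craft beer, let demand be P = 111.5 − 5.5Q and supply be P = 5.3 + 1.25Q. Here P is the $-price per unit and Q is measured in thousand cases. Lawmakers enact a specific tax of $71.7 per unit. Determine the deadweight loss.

$380.81 thousand

Competitive equilibrium: 111.5 − 5.5Q = 5.3 + 1.25Q → Q* = 15.7333, P* = 24.9667.
With the tax, the buyer price exceeds the seller price by 71.7: (111.5 − 5.5Q) − (5.3 + 1.25Q) = 71.7 → Q' = 5.1111.
ΔQ = 15.7333 − 5.1111 = 10.6222; the wedge equals the tax, 71.7.
Deadweight loss = ½ × 10.6222 × 71.7 = $380.81 thousand.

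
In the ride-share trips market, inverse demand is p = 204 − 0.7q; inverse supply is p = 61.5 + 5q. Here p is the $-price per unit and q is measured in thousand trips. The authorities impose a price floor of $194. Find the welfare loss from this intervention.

Competitive equilibrium: 204 − 0.7q = 61.5 + 5q → q* = 25, p* = 186.5.
At the floor p = 194, quantity demanded = (204 − 194)/0.7 = 14.2857.
Sellers' marginal cost at q' = 14.2857: 61.5 + 5·14.2857 = 132.9285.
Δq = 25 − 14.2857 = 10.7143; wedge = 194 − 132.9285 = 61.0715.
Welfare loss = ½ × 10.7143 × 61.0715 = $327.17 thousand.

$327.17 thousand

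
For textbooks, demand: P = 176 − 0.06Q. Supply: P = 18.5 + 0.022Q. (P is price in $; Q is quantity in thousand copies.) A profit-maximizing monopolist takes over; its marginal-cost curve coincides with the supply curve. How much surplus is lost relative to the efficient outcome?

Competitive equilibrium: 176 − 0.06Q = 18.5 + 0.022Q → Q* = 1920.7317, P* = 60.7561.
Marginal revenue: MR = 176 − 0.12Q. Set MR = MC: 176 − 0.12Q = 18.5 + 0.022Q → Q_m = 1109.1549.
Price P_m = 176 − 0.06·1109.1549 = 109.4507; MC(Q_m) = 18.5 + 0.022·1109.1549 = 42.9014.
Competitive Q* = 1920.7317, so ΔQ = 811.5768; wedge = 109.4507 − 42.9014 = 66.5493.
Welfare loss = ½ × 811.5768 × 66.5493 = $27004.93 thousand.

$27004.93 thousand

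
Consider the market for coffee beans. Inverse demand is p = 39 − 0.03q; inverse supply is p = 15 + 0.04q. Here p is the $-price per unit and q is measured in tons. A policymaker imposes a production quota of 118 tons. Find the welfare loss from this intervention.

$1769.63

Competitive equilibrium: 39 − 0.03q = 15 + 0.04q → q* = 342.8571, p* = 28.7143.
At q = 118: demand price = 39 − 0.03·118 = 35.46; supply price = 15 + 0.04·118 = 19.72.
Δq = 342.8571 − 118 = 224.8571; wedge = 35.46 − 19.72 = 15.74.
DWL = ½ × 224.8571 × 15.74 = $1769.63.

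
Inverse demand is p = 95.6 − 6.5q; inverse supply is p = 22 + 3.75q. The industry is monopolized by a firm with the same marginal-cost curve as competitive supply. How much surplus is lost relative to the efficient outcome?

Competitive equilibrium: 95.6 − 6.5q = 22 + 3.75q → q* = 7.1805, p* = 48.9268.
Marginal revenue: MR = 95.6 − 13q. Set MR = MC: 95.6 − 13q = 22 + 3.75q → q_m = 4.394.
Price p_m = 95.6 − 6.5·4.394 = 67.039; MC(q_m) = 22 + 3.75·4.394 = 38.4775.
Competitive q* = 7.1805, so Δq = 2.7865; wedge = 67.039 − 38.4775 = 28.5615.
Welfare loss = ½ × 2.7865 × 28.5615 = 39.79.

39.79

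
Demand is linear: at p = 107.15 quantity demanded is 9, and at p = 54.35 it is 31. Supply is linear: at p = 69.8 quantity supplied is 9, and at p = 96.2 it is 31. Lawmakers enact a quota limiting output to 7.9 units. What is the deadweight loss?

237.02

Demand slope = (54.35 − 107.15)/(31 − 9) = −2.4, so p = 128.75 − 2.4q.
Supply slope = (96.2 − 69.8)/(31 − 9) = 1.2, so p = 59 + 1.2q.
Competitive equilibrium: 128.75 − 2.4q = 59 + 1.2q → q* = 19.375, p* = 82.25.
At q = 7.9: demand price = 128.75 − 2.4·7.9 = 109.79; supply price = 59 + 1.2·7.9 = 68.48.
Δq = 19.375 − 7.9 = 11.475; wedge = 109.79 − 68.48 = 41.31.
DWL = ½ × 11.475 × 41.31 = 237.02.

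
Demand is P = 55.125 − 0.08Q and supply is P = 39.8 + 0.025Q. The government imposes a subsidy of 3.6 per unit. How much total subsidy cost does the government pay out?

648.86

Competitive equilibrium: 55.125 − 0.08Q = 39.8 + 0.025Q → Q* = 145.9524, P* = 43.4488.
The subsidy lowers effective supply by 3.6: P = 36.2 + 0.025Q.
New quantity: 55.125 − 0.08Q = 36.2 + 0.025Q → Q' = 180.2381.
Total subsidy cost = 3.6 × 180.2381 = 648.86.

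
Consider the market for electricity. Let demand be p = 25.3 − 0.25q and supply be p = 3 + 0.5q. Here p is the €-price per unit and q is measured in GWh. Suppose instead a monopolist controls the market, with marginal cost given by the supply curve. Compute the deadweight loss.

Competitive equilibrium: 25.3 − 0.25q = 3 + 0.5q → q* = 29.7333, p* = 17.8667.
Marginal revenue: MR = 25.3 − 0.5q. Set MR = MC: 25.3 − 0.5q = 3 + 0.5q → q_m = 22.3.
Price p_m = 25.3 − 0.25·22.3 = 19.725; MC(q_m) = 3 + 0.5·22.3 = 14.15.
Competitive q* = 29.7333, so Δq = 7.4333; wedge = 19.725 − 14.15 = 5.575.
Deadweight loss = ½ × 7.4333 × 5.575 = €20.72.

€20.72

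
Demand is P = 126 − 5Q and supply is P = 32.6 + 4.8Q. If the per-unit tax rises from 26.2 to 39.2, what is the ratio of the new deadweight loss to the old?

2.239

Competitive equilibrium: 126 − 5Q = 32.6 + 4.8Q → Q* = 9.5306, P* = 78.3469.
For a per-unit tax t: ΔQ = t/9.8, so DWL = ½·t·(t/9.8) = t²/19.6.
At t = 26.2: DWL = 35.022. At t = 39.2: DWL = 78.4.
Ratio = (39.2/26.2)² = 2.239.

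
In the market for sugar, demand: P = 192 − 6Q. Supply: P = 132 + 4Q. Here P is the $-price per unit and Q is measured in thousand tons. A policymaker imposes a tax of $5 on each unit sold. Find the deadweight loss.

Competitive equilibrium: 192 − 6Q = 132 + 4Q → Q* = 6, P* = 156.
With the tax, the buyer price exceeds the seller price by 5: (192 − 6Q) − (132 + 4Q) = 5 → Q' = 5.5.
ΔQ = 6 − 5.5 = 0.5; the wedge equals the tax, 5.
Deadweight loss = ½ × 0.5 × 5 = $1.25 thousand.

$1.25 thousand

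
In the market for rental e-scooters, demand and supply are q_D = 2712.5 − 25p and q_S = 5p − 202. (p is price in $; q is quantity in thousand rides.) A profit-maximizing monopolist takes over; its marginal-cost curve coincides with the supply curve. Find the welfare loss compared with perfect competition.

In inverse form: demand p = 108.5 − 0.04q, supply p = 40.4 + 0.2q.
Competitive equilibrium: 108.5 − 0.04q = 40.4 + 0.2q → q* = 283.75, p* = 97.15.
Marginal revenue: MR = 108.5 − 0.08q. Set MR = MC: 108.5 − 0.08q = 40.4 + 0.2q → q_m = 243.2143.
Price p_m = 108.5 − 0.04·243.2143 = 98.7714; MC(q_m) = 40.4 + 0.2·243.2143 = 89.0429.
Competitive q* = 283.75, so Δq = 40.5357; wedge = 98.7714 − 89.0429 = 9.7285.
Deadweight loss = ½ × 40.5357 × 9.7285 = $197.18 thousand.

$197.18 thousand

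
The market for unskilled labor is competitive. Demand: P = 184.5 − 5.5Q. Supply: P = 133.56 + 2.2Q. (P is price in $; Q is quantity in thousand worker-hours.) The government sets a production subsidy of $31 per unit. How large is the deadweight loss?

$62.40 thousand

Competitive equilibrium: 184.5 − 5.5Q = 133.56 + 2.2Q → Q* = 6.6156, P* = 148.1143.
The subsidy lowers effective supply by 31: P = 102.56 + 2.2Q.
New quantity: 184.5 − 5.5Q = 102.56 + 2.2Q → Q' = 10.6416.
Overproduction ΔQ = 10.6416 − 6.6156 = 4.026; wedge = subsidy = 31.
Deadweight loss = ½ × 4.026 × 31 = $62.40 thousand.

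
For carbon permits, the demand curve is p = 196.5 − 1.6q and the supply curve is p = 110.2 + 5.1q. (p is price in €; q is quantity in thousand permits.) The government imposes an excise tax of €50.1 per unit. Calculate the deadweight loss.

€187.31 thousand

Competitive equilibrium: 196.5 − 1.6q = 110.2 + 5.1q → q* = 12.8806, p* = 175.891.
With the tax, the buyer price exceeds the seller price by 50.1: (196.5 − 1.6q) − (110.2 + 5.1q) = 50.1 → q' = 5.403.
Δq = 12.8806 − 5.403 = 7.4776; the wedge equals the tax, 50.1.
DWL = ½ × 7.4776 × 50.1 = €187.31 thousand.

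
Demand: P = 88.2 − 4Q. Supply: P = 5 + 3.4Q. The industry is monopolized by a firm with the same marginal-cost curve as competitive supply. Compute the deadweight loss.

Competitive equilibrium: 88.2 − 4Q = 5 + 3.4Q → Q* = 11.2432, P* = 43.227.
Marginal revenue: MR = 88.2 − 8Q. Set MR = MC: 88.2 − 8Q = 5 + 3.4Q → Q_m = 7.2982.
Price P_m = 88.2 − 4·7.2982 = 59.0072; MC(Q_m) = 5 + 3.4·7.2982 = 29.8139.
Competitive Q* = 11.2432, so ΔQ = 3.945; wedge = 59.0072 − 29.8139 = 29.1933.
DWL = ½ × 3.945 × 29.1933 = 57.58.

57.58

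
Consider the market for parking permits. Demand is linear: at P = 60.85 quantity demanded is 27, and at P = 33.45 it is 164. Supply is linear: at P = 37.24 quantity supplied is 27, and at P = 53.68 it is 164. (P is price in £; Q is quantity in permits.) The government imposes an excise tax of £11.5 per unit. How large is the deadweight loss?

£206.64

Demand slope = (33.45 − 60.85)/(164 − 27) = −0.2, so P = 66.25 − 0.2Q.
Supply slope = (53.68 − 37.24)/(164 − 27) = 0.12, so P = 34 + 0.12Q.
Competitive equilibrium: 66.25 − 0.2Q = 34 + 0.12Q → Q* = 100.7813, P* = 46.0938.
With the tax, the buyer price exceeds the seller price by 11.5: (66.25 − 0.2Q) − (34 + 0.12Q) = 11.5 → Q' = 64.8438.
ΔQ = 100.7813 − 64.8438 = 35.9375; the wedge equals the tax, 11.5.
The triangle = ½ × 35.9375 × 11.5 = £206.64.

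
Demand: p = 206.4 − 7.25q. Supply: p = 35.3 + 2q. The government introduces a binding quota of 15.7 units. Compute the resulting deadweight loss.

36.19

Competitive equilibrium: 206.4 − 7.25q = 35.3 + 2q → q* = 18.4973, p* = 72.2946.
At q = 15.7: demand price = 206.4 − 7.25·15.7 = 92.575; supply price = 35.3 + 2·15.7 = 66.7.
Δq = 18.4973 − 15.7 = 2.7973; wedge = 92.575 − 66.7 = 25.875.
DWL = ½ × 2.7973 × 25.875 = 36.19.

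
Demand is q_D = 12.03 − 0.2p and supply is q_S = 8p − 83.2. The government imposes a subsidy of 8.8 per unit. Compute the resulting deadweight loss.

In inverse form: demand p = 60.15 − 5q, supply p = 10.4 + 0.125q.
Competitive equilibrium: 60.15 − 5q = 10.4 + 0.125q → q* = 9.7073, p* = 11.6134.
The subsidy lowers effective supply by 8.8: p = 1.6 + 0.125q.
New quantity: 60.15 − 5q = 1.6 + 0.125q → q' = 11.4244.
Overproduction Δq = 11.4244 − 9.7073 = 1.7171; wedge = subsidy = 8.8.
The triangle = ½ × 1.7171 × 8.8 = 7.56.

7.56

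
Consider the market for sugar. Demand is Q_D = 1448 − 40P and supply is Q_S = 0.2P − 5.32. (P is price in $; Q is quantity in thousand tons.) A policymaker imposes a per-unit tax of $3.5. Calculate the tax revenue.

In inverse form: demand P = 36.2 − 0.025Q, supply P = 26.6 + 5Q.
Competitive equilibrium: 36.2 − 0.025Q = 26.6 + 5Q → Q* = 1.9104, P* = 36.1522.
With the tax, the buyer price exceeds the seller price by 3.5: (36.2 − 0.025Q) − (26.6 + 5Q) = 3.5 → Q' = 1.2139.
Tax revenue = 3.5 × 1.2139 = $4.25 thousand.

$4.25 thousand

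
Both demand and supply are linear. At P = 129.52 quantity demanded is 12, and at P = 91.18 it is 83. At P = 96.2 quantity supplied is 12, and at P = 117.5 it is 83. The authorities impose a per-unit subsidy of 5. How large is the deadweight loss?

Demand slope = (91.18 − 129.52)/(83 − 12) = −0.54, so P = 136 − 0.54Q.
Supply slope = (117.5 − 96.2)/(83 − 12) = 0.3, so P = 92.6 + 0.3Q.
Competitive equilibrium: 136 − 0.54Q = 92.6 + 0.3Q → Q* = 51.6667, P* = 108.1.
The subsidy lowers effective supply by 5: P = 87.6 + 0.3Q.
New quantity: 136 − 0.54Q = 87.6 + 0.3Q → Q' = 57.619.
Overproduction ΔQ = 57.619 − 51.6667 = 5.9523; wedge = subsidy = 5.
DWL = ½ × 5.9523 × 5 = 14.88.

14.88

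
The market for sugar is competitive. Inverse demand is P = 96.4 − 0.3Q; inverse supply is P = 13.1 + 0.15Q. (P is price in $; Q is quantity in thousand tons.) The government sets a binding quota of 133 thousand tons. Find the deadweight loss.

Competitive equilibrium: 96.4 − 0.3Q = 13.1 + 0.15Q → Q* = 185.1111, P* = 40.8667.
At Q = 133: demand price = 96.4 − 0.3·133 = 56.5; supply price = 13.1 + 0.15·133 = 33.05.
ΔQ = 185.1111 − 133 = 52.1111; wedge = 56.5 − 33.05 = 23.45.
The triangle = ½ × 52.1111 × 23.45 = $611 thousand.

$611 thousand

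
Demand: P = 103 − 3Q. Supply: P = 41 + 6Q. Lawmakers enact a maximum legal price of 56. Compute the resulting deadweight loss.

Competitive equilibrium: 103 − 3Q = 41 + 6Q → Q* = 6.8889, P* = 82.3333.
At the ceiling P = 56, quantity supplied = (56 − 41)/6 = 2.5.
Willingness to pay at Q' = 2.5: 103 − 3·2.5 = 95.5.
ΔQ = 6.8889 − 2.5 = 4.3889; wedge = 95.5 − 56 = 39.5.
Deadweight loss = ½ × 4.3889 × 39.5 = 86.68.

86.68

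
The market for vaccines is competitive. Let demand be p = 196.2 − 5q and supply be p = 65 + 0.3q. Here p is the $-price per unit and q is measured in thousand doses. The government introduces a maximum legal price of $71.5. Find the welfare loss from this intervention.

$25.27 thousand

Competitive equilibrium: 196.2 − 5q = 65 + 0.3q → q* = 24.7547, p* = 72.4264.
At the ceiling p = 71.5, quantity supplied = (71.5 − 65)/0.3 = 21.6667.
Willingness to pay at q' = 21.6667: 196.2 − 5·21.6667 = 87.8665.
Δq = 24.7547 − 21.6667 = 3.088; wedge = 87.8665 − 71.5 = 16.3665.
The triangle = ½ × 3.088 × 16.3665 = $25.27 thousand.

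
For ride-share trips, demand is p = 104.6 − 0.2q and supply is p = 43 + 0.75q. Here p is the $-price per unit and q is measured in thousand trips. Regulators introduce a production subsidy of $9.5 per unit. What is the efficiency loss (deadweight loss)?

Competitive equilibrium: 104.6 − 0.2q = 43 + 0.75q → q* = 64.8421, p* = 91.6316.
The subsidy lowers effective supply by 9.5: p = 33.5 + 0.75q.
New quantity: 104.6 − 0.2q = 33.5 + 0.75q → q' = 74.8421.
Overproduction Δq = 74.8421 − 64.8421 = 10; wedge = subsidy = 9.5.
Deadweight loss = ½ × 10 × 9.5 = $47.50 thousand.

$47.50 thousand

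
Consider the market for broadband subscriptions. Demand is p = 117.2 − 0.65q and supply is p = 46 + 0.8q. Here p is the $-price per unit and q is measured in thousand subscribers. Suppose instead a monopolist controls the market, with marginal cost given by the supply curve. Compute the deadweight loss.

Competitive equilibrium: 117.2 − 0.65q = 46 + 0.8q → q* = 49.10345, p* = 85.28276.
Marginal revenue: MR = 117.2 − 1.3q. Set MR = MC: 117.2 − 1.3q = 46 + 0.8q → q_m = 33.90476.
Price p_m = 117.2 − 0.65·33.90476 = 95.16191; MC(q_m) = 46 + 0.8·33.90476 = 73.12381.
Competitive q* = 49.10345, so Δq = 15.19869; wedge = 95.16191 − 73.12381 = 22.0381.
Welfare loss = ½ × 15.19869 × 22.0381 = $167.48 thousand.

$167.48 thousand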